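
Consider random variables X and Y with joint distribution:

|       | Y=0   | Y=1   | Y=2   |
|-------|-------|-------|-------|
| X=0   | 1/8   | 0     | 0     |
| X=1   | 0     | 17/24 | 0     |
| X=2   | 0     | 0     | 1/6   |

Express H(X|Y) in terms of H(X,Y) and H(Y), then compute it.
H(X|Y) = H(X,Y) - H(Y)

Marginal P(Y) (column sums):
  P(Y=0) = 1/8 + 0 + 0 = 1/8
  P(Y=1) = 0 + 17/24 + 0 = 17/24
  P(Y=2) = 0 + 0 + 1/6 = 1/6

H(X,Y) = -[(1/8)·log₂(1/8) + (17/24)·log₂(17/24) + (1/6)·log₂(1/6)]
  = 0.3750 + 0.3524 + 0.4308
  = 1.1582 bits
H(Y) = -[(1/8)·log₂(1/8) + (17/24)·log₂(17/24) + (1/6)·log₂(1/6)]
  = 0.3750 + 0.3524 + 0.4308
  = 1.1582 bits

H(X|Y) = 1.1582 - 1.1582 = 0.0000 bits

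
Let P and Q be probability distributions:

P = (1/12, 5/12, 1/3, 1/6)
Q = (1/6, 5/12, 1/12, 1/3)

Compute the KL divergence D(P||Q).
D(P||Q) = Σ P(i) log₂(P(i)/Q(i))
  i=0: (1/12) × log₂((1/12)/(1/6)) = (1/12) × log₂(1/2) = -0.0833
  i=1: (5/12) × log₂((5/12)/(5/12)) = (5/12) × log₂(1) = 0.0000
  i=2: (1/3) × log₂((1/3)/(1/12)) = (1/3) × log₂(4) = 0.6667
  i=3: (1/6) × log₂((1/6)/(1/3)) = (1/6) × log₂(1/2) = -0.1667
D(P||Q) = -0.0833 + 0.0000 + 0.6667 - 0.1667
  = 0.4167 bits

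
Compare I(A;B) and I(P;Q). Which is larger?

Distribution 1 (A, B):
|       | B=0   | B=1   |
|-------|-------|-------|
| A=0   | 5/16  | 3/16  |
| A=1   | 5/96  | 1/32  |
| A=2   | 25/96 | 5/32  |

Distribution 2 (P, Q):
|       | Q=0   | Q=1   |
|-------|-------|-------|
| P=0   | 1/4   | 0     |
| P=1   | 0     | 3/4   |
Distribution 1 (A, B):
Marginal P(A) (row sums):
  P(A=0) = 5/16 + 3/16 = 1/2
  P(A=1) = 5/96 + 1/32 = 1/12
  P(A=2) = 25/96 + 5/32 = 5/12
Marginal P(B) (column sums):
  P(B=0) = 5/16 + 5/96 + 25/96 = 5/8
  P(B=1) = 3/16 + 1/32 + 5/32 = 3/8

H(A) = -[(1/2)·log₂(1/2) + (1/12)·log₂(1/12) + (5/12)·log₂(5/12)]
  = 0.5000 + 0.2987 + 0.5263
  = 1.3250 bits
H(B) = -[(5/8)·log₂(5/8) + (3/8)·log₂(3/8)]
  = 0.4238 + 0.5306
  = 0.9544 bits
H(A,B) = -[(5/16)·log₂(5/16) + (3/16)·log₂(3/16) + (5/96)·log₂(5/96) + (1/32)·log₂(1/32) + (25/96)·log₂(25/96) + (5/32)·log₂(5/32)]
  = 0.5244 + 0.4528 + 0.2220 + 0.1563 + 0.5055 + 0.4184
  = 2.2794 bits

I(A;B) = H(A) + H(B) - H(A,B)
  = 1.3250 + 0.9544 - 2.2794
  = 0.0000 bits

Distribution 2 (P, Q):
Marginal P(P) (row sums):
  P(P=0) = 1/4 + 0 = 1/4
  P(P=1) = 0 + 3/4 = 3/4
Marginal P(Q) (column sums):
  P(Q=0) = 1/4 + 0 = 1/4
  P(Q=1) = 0 + 3/4 = 3/4

H(P) = -[(1/4)·log₂(1/4) + (3/4)·log₂(3/4)]
  = 0.5000 + 0.3113
  = 0.8113 bits
H(Q) = -[(1/4)·log₂(1/4) + (3/4)·log₂(3/4)]
  = 0.5000 + 0.3113
  = 0.8113 bits
H(P,Q) = -[(1/4)·log₂(1/4) + (3/4)·log₂(3/4)]
  = 0.5000 + 0.3113
  = 0.8113 bits

I(P;Q) = H(P) + H(Q) - H(P,Q)
  = 0.8113 + 0.8113 - 0.8113
  = 0.8113 bits

I(P;Q) = 0.8113 bits > I(A;B) = 0.0000 bits, so (P, Q) has the higher mutual information (stronger dependence).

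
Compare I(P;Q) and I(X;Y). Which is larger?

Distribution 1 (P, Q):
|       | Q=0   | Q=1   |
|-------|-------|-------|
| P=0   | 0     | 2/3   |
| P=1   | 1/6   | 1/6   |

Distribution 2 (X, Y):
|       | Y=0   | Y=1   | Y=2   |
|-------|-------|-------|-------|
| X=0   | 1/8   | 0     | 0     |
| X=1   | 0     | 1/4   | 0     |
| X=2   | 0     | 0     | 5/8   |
Distribution 1 (P, Q):
Marginal P(P) (row sums):
  P(P=0) = 0 + 2/3 = 2/3
  P(P=1) = 1/6 + 1/6 = 1/3
Marginal P(Q) (column sums):
  P(Q=0) = 0 + 1/6 = 1/6
  P(Q=1) = 2/3 + 1/6 = 5/6

H(P) = -[(2/3)·log₂(2/3) + (1/3)·log₂(1/3)]
  = 0.3900 + 0.5283
  = 0.9183 bits
H(Q) = -[(1/6)·log₂(1/6) + (5/6)·log₂(5/6)]
  = 0.4308 + 0.2192
  = 0.6500 bits
H(P,Q) = -[(2/3)·log₂(2/3) + (1/6)·log₂(1/6) + (1/6)·log₂(1/6)]
  = 0.3900 + 0.4308 + 0.4308
  = 1.2516 bits

I(P;Q) = H(P) + H(Q) - H(P,Q)
  = 0.9183 + 0.6500 - 1.2516
  = 0.3167 bits

Distribution 2 (X, Y):
Marginal P(X) (row sums):
  P(X=0) = 1/8 + 0 + 0 = 1/8
  P(X=1) = 0 + 1/4 + 0 = 1/4
  P(X=2) = 0 + 0 + 5/8 = 5/8
Marginal P(Y) (column sums):
  P(Y=0) = 1/8 + 0 + 0 = 1/8
  P(Y=1) = 0 + 1/4 + 0 = 1/4
  P(Y=2) = 0 + 0 + 5/8 = 5/8

H(X) = -[(1/8)·log₂(1/8) + (1/4)·log₂(1/4) + (5/8)·log₂(5/8)]
  = 0.3750 + 0.5000 + 0.4238
  = 1.2988 bits
H(Y) = -[(1/8)·log₂(1/8) + (1/4)·log₂(1/4) + (5/8)·log₂(5/8)]
  = 0.3750 + 0.5000 + 0.4238
  = 1.2988 bits
H(X,Y) = -[(1/8)·log₂(1/8) + (1/4)·log₂(1/4) + (5/8)·log₂(5/8)]
  = 0.3750 + 0.5000 + 0.4238
  = 1.2988 bits

I(X;Y) = H(X) + H(Y) - H(X,Y)
  = 1.2988 + 1.2988 - 1.2988
  = 1.2988 bits

I(X;Y) = 1.2988 bits > I(P;Q) = 0.3167 bits, so (X, Y) has the higher mutual information (stronger dependence).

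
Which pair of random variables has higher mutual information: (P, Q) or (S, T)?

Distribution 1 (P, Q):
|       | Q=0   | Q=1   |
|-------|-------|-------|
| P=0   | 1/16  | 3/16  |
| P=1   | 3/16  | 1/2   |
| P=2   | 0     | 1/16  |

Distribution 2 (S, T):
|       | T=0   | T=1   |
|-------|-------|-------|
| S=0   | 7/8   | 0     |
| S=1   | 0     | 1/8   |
Distribution 1 (P, Q):
Marginal P(P) (row sums):
  P(P=0) = 1/16 + 3/16 = 1/4
  P(P=1) = 3/16 + 1/2 = 11/16
  P(P=2) = 0 + 1/16 = 1/16
Marginal P(Q) (column sums):
  P(Q=0) = 1/16 + 3/16 + 0 = 1/4
  P(Q=1) = 3/16 + 1/2 + 1/16 = 3/4

H(P) = -[(1/4)·log₂(1/4) + (11/16)·log₂(11/16) + (1/16)·log₂(1/16)]
  = 0.5000 + 0.3716 + 0.2500
  = 1.1216 bits
H(Q) = -[(1/4)·log₂(1/4) + (3/4)·log₂(3/4)]
  = 0.5000 + 0.3113
  = 0.8113 bits
H(P,Q) = -[(1/16)·log₂(1/16) + (3/16)·log₂(3/16) + (3/16)·log₂(3/16) + (1/2)·log₂(1/2) + (1/16)·log₂(1/16)]
  = 0.2500 + 0.4528 + 0.4528 + 0.5000 + 0.2500
  = 1.9056 bits

I(P;Q) = H(P) + H(Q) - H(P,Q)
  = 1.1216 + 0.8113 - 1.9056
  = 0.0273 bits

Distribution 2 (S, T):
Marginal P(S) (row sums):
  P(S=0) = 7/8 + 0 = 7/8
  P(S=1) = 0 + 1/8 = 1/8
Marginal P(T) (column sums):
  P(T=0) = 7/8 + 0 = 7/8
  P(T=1) = 0 + 1/8 = 1/8

H(S) = -[(7/8)·log₂(7/8) + (1/8)·log₂(1/8)]
  = 0.1686 + 0.3750
  = 0.5436 bits
H(T) = -[(7/8)·log₂(7/8) + (1/8)·log₂(1/8)]
  = 0.1686 + 0.3750
  = 0.5436 bits
H(S,T) = -[(7/8)·log₂(7/8) + (1/8)·log₂(1/8)]
  = 0.1686 + 0.3750
  = 0.5436 bits

I(S;T) = H(S) + H(T) - H(S,T)
  = 0.5436 + 0.5436 - 0.5436
  = 0.5436 bits

I(S;T) = 0.5436 bits > I(P;Q) = 0.0273 bits, so (S, T) has the higher mutual information (stronger dependence).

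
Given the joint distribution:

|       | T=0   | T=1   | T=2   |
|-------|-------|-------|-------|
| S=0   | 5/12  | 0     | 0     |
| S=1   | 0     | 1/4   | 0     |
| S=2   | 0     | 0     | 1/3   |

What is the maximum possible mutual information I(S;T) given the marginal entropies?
The upper bound on mutual information is I(S;T) ≤ min(H(S), H(T)).

Marginal P(S) (row sums):
  P(S=0) = 5/12 + 0 + 0 = 5/12
  P(S=1) = 0 + 1/4 + 0 = 1/4
  P(S=2) = 0 + 0 + 1/3 = 1/3
Marginal P(T) (column sums):
  P(T=0) = 5/12 + 0 + 0 = 5/12
  P(T=1) = 0 + 1/4 + 0 = 1/4
  P(T=2) = 0 + 0 + 1/3 = 1/3

H(S) = -[(5/12)·log₂(5/12) + (1/4)·log₂(1/4) + (1/3)·log₂(1/3)]
  = 0.5263 + 0.5000 + 0.5283
  = 1.5546 bits
H(T) = -[(5/12)·log₂(5/12) + (1/4)·log₂(1/4) + (1/3)·log₂(1/3)]
  = 0.5263 + 0.5000 + 0.5283
  = 1.5546 bits

Maximum possible I(S;T) = min(1.5546, 1.5546) = 1.5546 bits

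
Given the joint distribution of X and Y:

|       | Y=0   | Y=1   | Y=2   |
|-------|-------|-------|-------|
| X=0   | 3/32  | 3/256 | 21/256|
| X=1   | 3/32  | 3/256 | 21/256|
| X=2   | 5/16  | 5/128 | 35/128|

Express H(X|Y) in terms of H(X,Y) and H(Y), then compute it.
H(X|Y) = H(X,Y) - H(Y)

Marginal P(Y) (column sums):
  P(Y=0) = 3/32 + 3/32 + 5/16 = 1/2
  P(Y=1) = 3/256 + 3/256 + 5/128 = 1/16
  P(Y=2) = 21/256 + 21/256 + 35/128 = 7/16

H(X,Y) = -[(3/32)·log₂(3/32) + (3/256)·log₂(3/256) + (21/256)·log₂(21/256) + (3/32)·log₂(3/32) + (3/256)·log₂(3/256) + (21/256)·log₂(21/256) + (5/16)·log₂(5/16) + (5/128)·log₂(5/128) + (35/128)·log₂(35/128)]
  = 0.3202 + 0.0752 + 0.2959 + 0.3202 + 0.0752 + 0.2959 + 0.5244 + 0.1827 + 0.5115
  = 2.6012 bits
H(Y) = -[(1/2)·log₂(1/2) + (1/16)·log₂(1/16) + (7/16)·log₂(7/16)]
  = 0.5000 + 0.2500 + 0.5218
  = 1.2718 bits

H(X|Y) = 2.6012 - 1.2718 = 1.3294 bits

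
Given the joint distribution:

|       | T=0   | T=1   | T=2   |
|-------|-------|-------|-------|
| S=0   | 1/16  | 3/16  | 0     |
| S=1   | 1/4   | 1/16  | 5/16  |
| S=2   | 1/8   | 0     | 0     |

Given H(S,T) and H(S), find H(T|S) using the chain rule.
From the chain rule: H(S,T) = H(S) + H(T|S)
Therefore: H(T|S) = H(S,T) - H(S)

H(S,T) = -[(1/16)·log₂(1/16) + (3/16)·log₂(3/16) + (1/4)·log₂(1/4) + (1/16)·log₂(1/16) + (5/16)·log₂(5/16) + (1/8)·log₂(1/8)]
  = 0.2500 + 0.4528 + 0.5000 + 0.2500 + 0.5244 + 0.3750
  = 2.3522 bits
Marginal P(S) (row sums):
  P(S=0) = 1/16 + 3/16 + 0 = 1/4
  P(S=1) = 1/4 + 1/16 + 5/16 = 5/8
  P(S=2) = 1/8 + 0 + 0 = 1/8
H(S) = -[(1/4)·log₂(1/4) + (5/8)·log₂(5/8) + (1/8)·log₂(1/8)]
  = 0.5000 + 0.4238 + 0.3750
  = 1.2988 bits

H(T|S) = 2.3522 - 1.2988 = 1.0534 bits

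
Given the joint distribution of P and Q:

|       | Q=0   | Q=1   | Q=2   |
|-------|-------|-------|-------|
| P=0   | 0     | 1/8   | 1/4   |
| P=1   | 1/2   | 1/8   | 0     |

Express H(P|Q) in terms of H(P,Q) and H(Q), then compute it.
H(P|Q) = H(P,Q) - H(Q)

Marginal P(Q) (column sums):
  P(Q=0) = 0 + 1/2 = 1/2
  P(Q=1) = 1/8 + 1/8 = 1/4
  P(Q=2) = 1/4 + 0 = 1/4

H(P,Q) = -[(1/8)·log₂(1/8) + (1/4)·log₂(1/4) + (1/2)·log₂(1/2) + (1/8)·log₂(1/8)]
  = 0.3750 + 0.5000 + 0.5000 + 0.3750
  = 1.7500 bits
H(Q) = -[(1/2)·log₂(1/2) + (1/4)·log₂(1/4) + (1/4)·log₂(1/4)]
  = 0.5000 + 0.5000 + 0.5000
  = 1.5000 bits

H(P|Q) = 1.7500 - 1.5000 = 0.2500 bits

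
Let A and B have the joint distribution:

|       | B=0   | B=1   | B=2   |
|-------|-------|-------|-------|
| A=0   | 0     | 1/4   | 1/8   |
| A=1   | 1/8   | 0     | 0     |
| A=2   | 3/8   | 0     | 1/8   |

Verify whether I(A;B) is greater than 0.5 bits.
Marginal P(A) (row sums):
  P(A=0) = 0 + 1/4 + 1/8 = 3/8
  P(A=1) = 1/8 + 0 + 0 = 1/8
  P(A=2) = 3/8 + 0 + 1/8 = 1/2
Marginal P(B) (column sums):
  P(B=0) = 0 + 1/8 + 3/8 = 1/2
  P(B=1) = 1/4 + 0 + 0 = 1/4
  P(B=2) = 1/8 + 0 + 1/8 = 1/4

H(A) = -[(3/8)·log₂(3/8) + (1/8)·log₂(1/8) + (1/2)·log₂(1/2)]
  = 0.5306 + 0.3750 + 0.5000
  = 1.4056 bits
H(B) = -[(1/2)·log₂(1/2) + (1/4)·log₂(1/4) + (1/4)·log₂(1/4)]
  = 0.5000 + 0.5000 + 0.5000
  = 1.5000 bits
H(A,B) = -[(1/4)·log₂(1/4) + (1/8)·log₂(1/8) + (1/8)·log₂(1/8) + (3/8)·log₂(3/8) + (1/8)·log₂(1/8)]
  = 0.5000 + 0.3750 + 0.3750 + 0.5306 + 0.3750
  = 2.1556 bits

I(A;B) = H(A) + H(B) - H(A,B)
  = 1.4056 + 1.5000 - 2.1556
  = 0.7500 bits

Yes. I(A;B) = 0.7500 bits, which is > 0.5 bits.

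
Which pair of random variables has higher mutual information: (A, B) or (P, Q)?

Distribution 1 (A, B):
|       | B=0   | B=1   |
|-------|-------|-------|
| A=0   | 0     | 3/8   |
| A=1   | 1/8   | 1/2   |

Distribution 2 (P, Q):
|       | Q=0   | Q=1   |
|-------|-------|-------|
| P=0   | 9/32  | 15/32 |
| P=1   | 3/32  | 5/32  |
Distribution 1 (A, B):
Marginal P(A) (row sums):
  P(A=0) = 0 + 3/8 = 3/8
  P(A=1) = 1/8 + 1/2 = 5/8
Marginal P(B) (column sums):
  P(B=0) = 0 + 1/8 = 1/8
  P(B=1) = 3/8 + 1/2 = 7/8

H(A) = -[(3/8)·log₂(3/8) + (5/8)·log₂(5/8)]
  = 0.5306 + 0.4238
  = 0.9544 bits
H(B) = -[(1/8)·log₂(1/8) + (7/8)·log₂(7/8)]
  = 0.3750 + 0.1686
  = 0.5436 bits
H(A,B) = -[(3/8)·log₂(3/8) + (1/8)·log₂(1/8) + (1/2)·log₂(1/2)]
  = 0.5306 + 0.3750 + 0.5000
  = 1.4056 bits

I(A;B) = H(A) + H(B) - H(A,B)
  = 0.9544 + 0.5436 - 1.4056
  = 0.0924 bits

Distribution 2 (P, Q):
Marginal P(P) (row sums):
  P(P=0) = 9/32 + 15/32 = 3/4
  P(P=1) = 3/32 + 5/32 = 1/4
Marginal P(Q) (column sums):
  P(Q=0) = 9/32 + 3/32 = 3/8
  P(Q=1) = 15/32 + 5/32 = 5/8

H(P) = -[(3/4)·log₂(3/4) + (1/4)·log₂(1/4)]
  = 0.3113 + 0.5000
  = 0.8113 bits
H(Q) = -[(3/8)·log₂(3/8) + (5/8)·log₂(5/8)]
  = 0.5306 + 0.4238
  = 0.9544 bits
H(P,Q) = -[(9/32)·log₂(9/32) + (15/32)·log₂(15/32) + (3/32)·log₂(3/32) + (5/32)·log₂(5/32)]
  = 0.5147 + 0.5124 + 0.3202 + 0.4184
  = 1.7657 bits

I(P;Q) = H(P) + H(Q) - H(P,Q)
  = 0.8113 + 0.9544 - 1.7657
  = 0.0000 bits

I(A;B) = 0.0924 bits > I(P;Q) = 0.0000 bits, so (A, B) has the higher mutual information (stronger dependence).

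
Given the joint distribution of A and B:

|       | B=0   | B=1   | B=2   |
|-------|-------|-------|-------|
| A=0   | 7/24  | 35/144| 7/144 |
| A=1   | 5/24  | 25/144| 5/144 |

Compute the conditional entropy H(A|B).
Marginal P(B) (column sums):
  P(B=0) = 7/24 + 5/24 = 1/2
  P(B=1) = 35/144 + 25/144 = 5/12
  P(B=2) = 7/144 + 5/144 = 1/12

H(A|B) = -Σ P(A,B)·log₂ P(A|B), where P(A|B) = P(A,B) / P(B)
  (A=0,B=0): P(A|B) = (7/24)/(1/2) = 7/12;  -(7/24)·log₂(7/12) = 0.2268
  (A=0,B=1): P(A|B) = (35/144)/(5/12) = 7/12;  -(35/144)·log₂(7/12) = 0.1890
  (A=0,B=2): P(A|B) = (7/144)/(1/12) = 7/12;  -(7/144)·log₂(7/12) = 0.0378
  (A=1,B=0): P(A|B) = (5/24)/(1/2) = 5/12;  -(5/24)·log₂(5/12) = 0.2631
  (A=1,B=1): P(A|B) = (25/144)/(5/12) = 5/12;  -(25/144)·log₂(5/12) = 0.2193
  (A=1,B=2): P(A|B) = (5/144)/(1/12) = 5/12;  -(5/144)·log₂(5/12) = 0.0439
H(A|B) = 0.2268 + 0.1890 + 0.0378 + 0.2631 + 0.2193 + 0.0439
  = 0.9799 bits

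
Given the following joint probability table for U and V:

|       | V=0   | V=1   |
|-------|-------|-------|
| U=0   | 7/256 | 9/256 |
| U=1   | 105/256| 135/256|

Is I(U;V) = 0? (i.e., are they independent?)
Marginal P(U) (row sums):
  P(U=0) = 7/256 + 9/256 = 1/16
  P(U=1) = 105/256 + 135/256 = 15/16
Marginal P(V) (column sums):
  P(V=0) = 7/256 + 105/256 = 7/16
  P(V=1) = 9/256 + 135/256 = 9/16

U and V are independent iff P(U=i,V=j) = P(U=i)·P(V=j) for every cell.
  P(U=0)·P(V=0) = 1/16 × 7/16 = 7/256 = P(U=0,V=0) ✓
  P(U=0)·P(V=1) = 1/16 × 9/16 = 9/256 = P(U=0,V=1) ✓
  P(U=1)·P(V=0) = 15/16 × 7/16 = 105/256 = P(U=1,V=0) ✓
  P(U=1)·P(V=1) = 15/16 × 9/16 = 135/256 = P(U=1,V=1) ✓

Yes, U and V are independent: every cell factors, so I(U;V) = 0 bits.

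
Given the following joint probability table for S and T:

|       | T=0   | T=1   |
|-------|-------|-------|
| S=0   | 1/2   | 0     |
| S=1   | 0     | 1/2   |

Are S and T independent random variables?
Marginal P(S) (row sums):
  P(S=0) = 1/2 + 0 = 1/2
  P(S=1) = 0 + 1/2 = 1/2
Marginal P(T) (column sums):
  P(T=0) = 1/2 + 0 = 1/2
  P(T=1) = 0 + 1/2 = 1/2

S and T are independent iff P(S=i,T=j) = P(S=i)·P(T=j) for every cell.
  P(S=0)·P(T=0) = 1/2 × 1/2 = 1/4, but P(S=0,T=0) = 1/2 ✗

No, S and T are not independent. Quantitatively, I(S;T) > 0:

H(S) = -[(1/2)·log₂(1/2) + (1/2)·log₂(1/2)]
  = 0.5000 + 0.5000
  = 1.0000 bits
H(T) = -[(1/2)·log₂(1/2) + (1/2)·log₂(1/2)]
  = 0.5000 + 0.5000
  = 1.0000 bits
H(S,T) = -[(1/2)·log₂(1/2) + (1/2)·log₂(1/2)]
  = 0.5000 + 0.5000
  = 1.0000 bits
I(S;T) = H(S) + H(T) - H(S,T) = 1.0000 + 1.0000 - 1.0000 = 1.0000 bits > 0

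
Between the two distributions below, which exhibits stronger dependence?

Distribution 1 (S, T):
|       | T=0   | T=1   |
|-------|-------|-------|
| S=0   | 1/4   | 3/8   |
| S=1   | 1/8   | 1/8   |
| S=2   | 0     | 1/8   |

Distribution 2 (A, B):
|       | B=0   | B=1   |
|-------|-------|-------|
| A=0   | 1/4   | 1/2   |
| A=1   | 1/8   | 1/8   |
Distribution 1 (S, T):
Marginal P(S) (row sums):
  P(S=0) = 1/4 + 3/8 = 5/8
  P(S=1) = 1/8 + 1/8 = 1/4
  P(S=2) = 0 + 1/8 = 1/8
Marginal P(T) (column sums):
  P(T=0) = 1/4 + 1/8 + 0 = 3/8
  P(T=1) = 3/8 + 1/8 + 1/8 = 5/8

H(S) = -[(5/8)·log₂(5/8) + (1/4)·log₂(1/4) + (1/8)·log₂(1/8)]
  = 0.4238 + 0.5000 + 0.3750
  = 1.2988 bits
H(T) = -[(3/8)·log₂(3/8) + (5/8)·log₂(5/8)]
  = 0.5306 + 0.4238
  = 0.9544 bits
H(S,T) = -[(1/4)·log₂(1/4) + (3/8)·log₂(3/8) + (1/8)·log₂(1/8) + (1/8)·log₂(1/8) + (1/8)·log₂(1/8)]
  = 0.5000 + 0.5306 + 0.3750 + 0.3750 + 0.3750
  = 2.1556 bits

I(S;T) = H(S) + H(T) - H(S,T)
  = 1.2988 + 0.9544 - 2.1556
  = 0.0976 bits

Distribution 2 (A, B):
Marginal P(A) (row sums):
  P(A=0) = 1/4 + 1/2 = 3/4
  P(A=1) = 1/8 + 1/8 = 1/4
Marginal P(B) (column sums):
  P(B=0) = 1/4 + 1/8 = 3/8
  P(B=1) = 1/2 + 1/8 = 5/8

H(A) = -[(3/4)·log₂(3/4) + (1/4)·log₂(1/4)]
  = 0.3113 + 0.5000
  = 0.8113 bits
H(B) = -[(3/8)·log₂(3/8) + (5/8)·log₂(5/8)]
  = 0.5306 + 0.4238
  = 0.9544 bits
H(A,B) = -[(1/4)·log₂(1/4) + (1/2)·log₂(1/2) + (1/8)·log₂(1/8) + (1/8)·log₂(1/8)]
  = 0.5000 + 0.5000 + 0.3750 + 0.3750
  = 1.7500 bits

I(A;B) = H(A) + H(B) - H(A,B)
  = 0.8113 + 0.9544 - 1.7500
  = 0.0157 bits

I(S;T) = 0.0976 bits > I(A;B) = 0.0157 bits, so (S, T) has the higher mutual information (stronger dependence).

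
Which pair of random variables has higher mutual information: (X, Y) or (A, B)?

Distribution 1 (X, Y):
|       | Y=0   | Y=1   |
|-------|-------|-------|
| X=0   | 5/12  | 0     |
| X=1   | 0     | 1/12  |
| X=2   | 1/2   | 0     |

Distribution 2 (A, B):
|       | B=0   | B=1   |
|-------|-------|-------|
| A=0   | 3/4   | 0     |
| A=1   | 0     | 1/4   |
Distribution 1 (X, Y):
Marginal P(X) (row sums):
  P(X=0) = 5/12 + 0 = 5/12
  P(X=1) = 0 + 1/12 = 1/12
  P(X=2) = 1/2 + 0 = 1/2
Marginal P(Y) (column sums):
  P(Y=0) = 5/12 + 0 + 1/2 = 11/12
  P(Y=1) = 0 + 1/12 + 0 = 1/12

H(X) = -[(5/12)·log₂(5/12) + (1/12)·log₂(1/12) + (1/2)·log₂(1/2)]
  = 0.5263 + 0.2987 + 0.5000
  = 1.3250 bits
H(Y) = -[(11/12)·log₂(11/12) + (1/12)·log₂(1/12)]
  = 0.1151 + 0.2987
  = 0.4138 bits
H(X,Y) = -[(5/12)·log₂(5/12) + (1/12)·log₂(1/12) + (1/2)·log₂(1/2)]
  = 0.5263 + 0.2987 + 0.5000
  = 1.3250 bits

I(X;Y) = H(X) + H(Y) - H(X,Y)
  = 1.3250 + 0.4138 - 1.3250
  = 0.4138 bits

Distribution 2 (A, B):
Marginal P(A) (row sums):
  P(A=0) = 3/4 + 0 = 3/4
  P(A=1) = 0 + 1/4 = 1/4
Marginal P(B) (column sums):
  P(B=0) = 3/4 + 0 = 3/4
  P(B=1) = 0 + 1/4 = 1/4

H(A) = -[(3/4)·log₂(3/4) + (1/4)·log₂(1/4)]
  = 0.3113 + 0.5000
  = 0.8113 bits
H(B) = -[(3/4)·log₂(3/4) + (1/4)·log₂(1/4)]
  = 0.3113 + 0.5000
  = 0.8113 bits
H(A,B) = -[(3/4)·log₂(3/4) + (1/4)·log₂(1/4)]
  = 0.3113 + 0.5000
  = 0.8113 bits

I(A;B) = H(A) + H(B) - H(A,B)
  = 0.8113 + 0.8113 - 0.8113
  = 0.8113 bits

I(A;B) = 0.8113 bits > I(X;Y) = 0.4138 bits, so (A, B) has the higher mutual information (stronger dependence).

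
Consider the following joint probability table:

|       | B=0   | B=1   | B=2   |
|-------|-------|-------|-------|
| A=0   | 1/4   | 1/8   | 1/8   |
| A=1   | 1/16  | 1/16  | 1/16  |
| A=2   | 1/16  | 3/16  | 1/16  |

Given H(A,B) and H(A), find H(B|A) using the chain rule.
From the chain rule: H(A,B) = H(A) + H(B|A)
Therefore: H(B|A) = H(A,B) - H(A)

H(A,B) = -[(1/4)·log₂(1/4) + (1/8)·log₂(1/8) + (1/8)·log₂(1/8) + (1/16)·log₂(1/16) + (1/16)·log₂(1/16) + (1/16)·log₂(1/16) + (1/16)·log₂(1/16) + (3/16)·log₂(3/16) + (1/16)·log₂(1/16)]
  = 0.5000 + 0.3750 + 0.3750 + 0.2500 + 0.2500 + 0.2500 + 0.2500 + 0.4528 + 0.2500
  = 2.9528 bits
Marginal P(A) (row sums):
  P(A=0) = 1/4 + 1/8 + 1/8 = 1/2
  P(A=1) = 1/16 + 1/16 + 1/16 = 3/16
  P(A=2) = 1/16 + 3/16 + 1/16 = 5/16
H(A) = -[(1/2)·log₂(1/2) + (3/16)·log₂(3/16) + (5/16)·log₂(5/16)]
  = 0.5000 + 0.4528 + 0.5244
  = 1.4772 bits

H(B|A) = 2.9528 - 1.4772 = 1.4756 bits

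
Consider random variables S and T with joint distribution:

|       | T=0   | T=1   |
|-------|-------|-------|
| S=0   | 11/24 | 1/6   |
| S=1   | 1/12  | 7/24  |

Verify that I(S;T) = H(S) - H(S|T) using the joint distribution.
Left side, from I(S;T) = H(S) + H(T) - H(S,T):
Marginal P(S) (row sums):
  P(S=0) = 11/24 + 1/6 = 5/8
  P(S=1) = 1/12 + 7/24 = 3/8
Marginal P(T) (column sums):
  P(T=0) = 11/24 + 1/12 = 13/24
  P(T=1) = 1/6 + 7/24 = 11/24

H(S) = -[(5/8)·log₂(5/8) + (3/8)·log₂(3/8)]
  = 0.4238 + 0.5306
  = 0.9544 bits
H(T) = -[(13/24)·log₂(13/24) + (11/24)·log₂(11/24)]
  = 0.4791 + 0.5159
  = 0.9950 bits
H(S,T) = -[(11/24)·log₂(11/24) + (1/6)·log₂(1/6) + (1/12)·log₂(1/12) + (7/24)·log₂(7/24)]
  = 0.5159 + 0.4308 + 0.2987 + 0.5185
  = 1.7639 bits

I(S;T) = H(S) + H(T) - H(S,T)
  = 0.9544 + 0.9950 - 1.7639
  = 0.1855 bits

Right side, with H(S|T) computed directly from the conditional probabilities:
H(S|T) = -Σ P(S,T)·log₂ P(S|T), where P(S|T) = P(S,T) / P(T)
  (S=0,T=0): P(S|T) = (11/24)/(13/24) = 11/13;  -(11/24)·log₂(11/13) = 0.1105
  (S=0,T=1): P(S|T) = (1/6)/(11/24) = 4/11;  -(1/6)·log₂(4/11) = 0.2432
  (S=1,T=0): P(S|T) = (1/12)/(13/24) = 2/13;  -(1/12)·log₂(2/13) = 0.2250
  (S=1,T=1): P(S|T) = (7/24)/(11/24) = 7/11;  -(7/24)·log₂(7/11) = 0.1902
H(S|T) = 0.1105 + 0.2432 + 0.2250 + 0.1902
  = 0.7689 bits
H(S) - H(S|T) = 0.9544 - 0.7689 = 0.1855 bits

Both sides equal 0.1855 bits, so I(S;T) = H(S) - H(S|T) ✓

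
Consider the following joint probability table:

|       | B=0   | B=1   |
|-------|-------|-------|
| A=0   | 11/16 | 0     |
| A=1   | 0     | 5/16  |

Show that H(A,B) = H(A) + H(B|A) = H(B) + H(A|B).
Marginal P(A) (row sums):
  P(A=0) = 11/16 + 0 = 11/16
  P(A=1) = 0 + 5/16 = 5/16
Marginal P(B) (column sums):
  P(B=0) = 11/16 + 0 = 11/16
  P(B=1) = 0 + 5/16 = 5/16

Decomposition 1: H(A) + H(B|A)
H(A) = -[(11/16)·log₂(11/16) + (5/16)·log₂(5/16)]
  = 0.3716 + 0.5244
  = 0.8960 bits
H(B|A) = -Σ P(A,B)·log₂ P(B|A), where P(B|A) = P(A,B) / P(A)
  (cells with P(A,B) = 0 contribute 0)
  (A=0,B=0): P(B|A) = (11/16)/(11/16) = 1;  -(11/16)·log₂(1) = 0.0000
  (A=1,B=1): P(B|A) = (5/16)/(5/16) = 1;  -(5/16)·log₂(1) = 0.0000
H(B|A) = 0.0000 + 0.0000
  = 0.0000 bits
H(A) + H(B|A) = 0.8960 + 0.0000 = 0.8960 bits

Decomposition 2: H(B) + H(A|B)
H(B) = -[(11/16)·log₂(11/16) + (5/16)·log₂(5/16)]
  = 0.3716 + 0.5244
  = 0.8960 bits
H(A|B) = -Σ P(A,B)·log₂ P(A|B), where P(A|B) = P(A,B) / P(B)
  (cells with P(A,B) = 0 contribute 0)
  (A=0,B=0): P(A|B) = (11/16)/(11/16) = 1;  -(11/16)·log₂(1) = 0.0000
  (A=1,B=1): P(A|B) = (5/16)/(5/16) = 1;  -(5/16)·log₂(1) = 0.0000
H(A|B) = 0.0000 + 0.0000
  = 0.0000 bits
H(B) + H(A|B) = 0.8960 + 0.0000 = 0.8960 bits

Direct computation of the joint entropy:
H(A,B) = -[(11/16)·log₂(11/16) + (5/16)·log₂(5/16)]
  = 0.3716 + 0.5244
  = 0.8960 bits

All three agree: H(A,B) = 0.8960 bits ✓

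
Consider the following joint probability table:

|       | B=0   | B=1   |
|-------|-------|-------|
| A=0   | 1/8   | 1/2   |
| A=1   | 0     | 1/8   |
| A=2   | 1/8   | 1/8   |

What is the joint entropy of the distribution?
H(A,B) = -Σ P(A,B) log₂ P(A,B), summed over the non-zero cells:
H(A,B) = -[(1/8)·log₂(1/8) + (1/2)·log₂(1/2) + (1/8)·log₂(1/8) + (1/8)·log₂(1/8) + (1/8)·log₂(1/8)]
  = 0.3750 + 0.5000 + 0.3750 + 0.3750 + 0.3750
  = 2.0000 bits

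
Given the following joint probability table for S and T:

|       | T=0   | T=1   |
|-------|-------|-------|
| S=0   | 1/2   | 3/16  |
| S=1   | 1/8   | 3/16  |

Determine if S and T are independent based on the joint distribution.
Marginal P(S) (row sums):
  P(S=0) = 1/2 + 3/16 = 11/16
  P(S=1) = 1/8 + 3/16 = 5/16
Marginal P(T) (column sums):
  P(T=0) = 1/2 + 1/8 = 5/8
  P(T=1) = 3/16 + 3/16 = 3/8

S and T are independent iff P(S=i,T=j) = P(S=i)·P(T=j) for every cell.
  P(S=0)·P(T=0) = 11/16 × 5/8 = 55/128, but P(S=0,T=0) = 1/2 ✗

No, S and T are not independent. Quantitatively, I(S;T) > 0:

H(S) = -[(11/16)·log₂(11/16) + (5/16)·log₂(5/16)]
  = 0.3716 + 0.5244
  = 0.8960 bits
H(T) = -[(5/8)·log₂(5/8) + (3/8)·log₂(3/8)]
  = 0.4238 + 0.5306
  = 0.9544 bits
H(S,T) = -[(1/2)·log₂(1/2) + (3/16)·log₂(3/16) + (1/8)·log₂(1/8) + (3/16)·log₂(3/16)]
  = 0.5000 + 0.4528 + 0.3750 + 0.4528
  = 1.7806 bits
I(S;T) = H(S) + H(T) - H(S,T) = 0.8960 + 0.9544 - 1.7806 = 0.0698 bits > 0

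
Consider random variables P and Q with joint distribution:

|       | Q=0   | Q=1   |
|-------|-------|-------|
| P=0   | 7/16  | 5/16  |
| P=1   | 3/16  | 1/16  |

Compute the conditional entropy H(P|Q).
Marginal P(Q) (column sums):
  P(Q=0) = 7/16 + 3/16 = 5/8
  P(Q=1) = 5/16 + 1/16 = 3/8

H(P|Q) = -Σ P(P,Q)·log₂ P(P|Q), where P(P|Q) = P(P,Q) / P(Q)
  (P=0,Q=0): P(P|Q) = (7/16)/(5/8) = 7/10;  -(7/16)·log₂(7/10) = 0.2251
  (P=0,Q=1): P(P|Q) = (5/16)/(3/8) = 5/6;  -(5/16)·log₂(5/6) = 0.0822
  (P=1,Q=0): P(P|Q) = (3/16)/(5/8) = 3/10;  -(3/16)·log₂(3/10) = 0.3257
  (P=1,Q=1): P(P|Q) = (1/16)/(3/8) = 1/6;  -(1/16)·log₂(1/6) = 0.1616
H(P|Q) = 0.2251 + 0.0822 + 0.3257 + 0.1616
  = 0.7946 bits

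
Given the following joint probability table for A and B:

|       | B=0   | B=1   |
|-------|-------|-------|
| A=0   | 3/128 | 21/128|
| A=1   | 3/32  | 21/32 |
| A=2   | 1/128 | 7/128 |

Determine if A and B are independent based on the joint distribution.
Marginal P(A) (row sums):
  P(A=0) = 3/128 + 21/128 = 3/16
  P(A=1) = 3/32 + 21/32 = 3/4
  P(A=2) = 1/128 + 7/128 = 1/16
Marginal P(B) (column sums):
  P(B=0) = 3/128 + 3/32 + 1/128 = 1/8
  P(B=1) = 21/128 + 21/32 + 7/128 = 7/8

A and B are independent iff P(A=i,B=j) = P(A=i)·P(B=j) for every cell.
  P(A=0)·P(B=0) = 3/16 × 1/8 = 3/128 = P(A=0,B=0) ✓
  P(A=0)·P(B=1) = 3/16 × 7/8 = 21/128 = P(A=0,B=1) ✓
  P(A=1)·P(B=0) = 3/4 × 1/8 = 3/32 = P(A=1,B=0) ✓
  P(A=1)·P(B=1) = 3/4 × 7/8 = 21/32 = P(A=1,B=1) ✓
  P(A=2)·P(B=0) = 1/16 × 1/8 = 1/128 = P(A=2,B=0) ✓
  P(A=2)·P(B=1) = 1/16 × 7/8 = 7/128 = P(A=2,B=1) ✓

Yes, A and B are independent: every cell factors, so I(A;B) = 0 bits.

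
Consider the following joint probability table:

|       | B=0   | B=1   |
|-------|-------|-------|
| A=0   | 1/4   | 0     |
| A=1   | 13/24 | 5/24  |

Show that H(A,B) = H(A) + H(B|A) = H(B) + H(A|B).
Marginal P(A) (row sums):
  P(A=0) = 1/4 + 0 = 1/4
  P(A=1) = 13/24 + 5/24 = 3/4
Marginal P(B) (column sums):
  P(B=0) = 1/4 + 13/24 = 19/24
  P(B=1) = 0 + 5/24 = 5/24

Decomposition 1: H(A) + H(B|A)
H(A) = -[(1/4)·log₂(1/4) + (3/4)·log₂(3/4)]
  = 0.5000 + 0.3113
  = 0.8113 bits
H(B|A) = -Σ P(A,B)·log₂ P(B|A), where P(B|A) = P(A,B) / P(A)
  (cells with P(A,B) = 0 contribute 0)
  (A=0,B=0): P(B|A) = (1/4)/(1/4) = 1;  -(1/4)·log₂(1) = 0.0000
  (A=1,B=0): P(B|A) = (13/24)/(3/4) = 13/18;  -(13/24)·log₂(13/18) = 0.2543
  (A=1,B=1): P(B|A) = (5/24)/(3/4) = 5/18;  -(5/24)·log₂(5/18) = 0.3850
H(B|A) = 0.0000 + 0.2543 + 0.3850
  = 0.6393 bits
H(A) + H(B|A) = 0.8113 + 0.6393 = 1.4506 bits

Decomposition 2: H(B) + H(A|B)
H(B) = -[(19/24)·log₂(19/24) + (5/24)·log₂(5/24)]
  = 0.2668 + 0.4715
  = 0.7383 bits
H(A|B) = -Σ P(A,B)·log₂ P(A|B), where P(A|B) = P(A,B) / P(B)
  (cells with P(A,B) = 0 contribute 0)
  (A=0,B=0): P(A|B) = (1/4)/(19/24) = 6/19;  -(1/4)·log₂(6/19) = 0.4157
  (A=1,B=0): P(A|B) = (13/24)/(19/24) = 13/19;  -(13/24)·log₂(13/19) = 0.2966
  (A=1,B=1): P(A|B) = (5/24)/(5/24) = 1;  -(5/24)·log₂(1) = 0.0000
H(A|B) = 0.4157 + 0.2966 + 0.0000
  = 0.7123 bits
H(B) + H(A|B) = 0.7383 + 0.7123 = 1.4506 bits

Direct computation of the joint entropy:
H(A,B) = -[(1/4)·log₂(1/4) + (13/24)·log₂(13/24) + (5/24)·log₂(5/24)]
  = 0.5000 + 0.4791 + 0.4715
  = 1.4506 bits

All three agree: H(A,B) = 1.4506 bits ✓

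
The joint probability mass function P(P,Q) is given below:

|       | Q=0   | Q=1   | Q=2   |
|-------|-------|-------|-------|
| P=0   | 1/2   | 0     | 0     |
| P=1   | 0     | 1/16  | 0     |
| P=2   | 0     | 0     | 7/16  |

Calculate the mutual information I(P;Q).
Marginal P(P) (row sums):
  P(P=0) = 1/2 + 0 + 0 = 1/2
  P(P=1) = 0 + 1/16 + 0 = 1/16
  P(P=2) = 0 + 0 + 7/16 = 7/16
Marginal P(Q) (column sums):
  P(Q=0) = 1/2 + 0 + 0 = 1/2
  P(Q=1) = 0 + 1/16 + 0 = 1/16
  P(Q=2) = 0 + 0 + 7/16 = 7/16

H(P) = -[(1/2)·log₂(1/2) + (1/16)·log₂(1/16) + (7/16)·log₂(7/16)]
  = 0.5000 + 0.2500 + 0.5218
  = 1.2718 bits
H(Q) = -[(1/2)·log₂(1/2) + (1/16)·log₂(1/16) + (7/16)·log₂(7/16)]
  = 0.5000 + 0.2500 + 0.5218
  = 1.2718 bits
H(P,Q) = -[(1/2)·log₂(1/2) + (1/16)·log₂(1/16) + (7/16)·log₂(7/16)]
  = 0.5000 + 0.2500 + 0.5218
  = 1.2718 bits

I(P;Q) = H(P) + H(Q) - H(P,Q)
  = 1.2718 + 1.2718 - 1.2718
  = 1.2718 bits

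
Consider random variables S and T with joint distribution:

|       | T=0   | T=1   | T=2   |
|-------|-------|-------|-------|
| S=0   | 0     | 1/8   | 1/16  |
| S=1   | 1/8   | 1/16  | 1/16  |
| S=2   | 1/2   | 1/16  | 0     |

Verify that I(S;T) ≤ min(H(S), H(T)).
Marginal P(S) (row sums):
  P(S=0) = 0 + 1/8 + 1/16 = 3/16
  P(S=1) = 1/8 + 1/16 + 1/16 = 1/4
  P(S=2) = 1/2 + 1/16 + 0 = 9/16
Marginal P(T) (column sums):
  P(T=0) = 0 + 1/8 + 1/2 = 5/8
  P(T=1) = 1/8 + 1/16 + 1/16 = 1/4
  P(T=2) = 1/16 + 1/16 + 0 = 1/8

H(S) = -[(3/16)·log₂(3/16) + (1/4)·log₂(1/4) + (9/16)·log₂(9/16)]
  = 0.4528 + 0.5000 + 0.4669
  = 1.4197 bits
H(T) = -[(5/8)·log₂(5/8) + (1/4)·log₂(1/4) + (1/8)·log₂(1/8)]
  = 0.4238 + 0.5000 + 0.3750
  = 1.2988 bits
H(S,T) = -[(1/8)·log₂(1/8) + (1/16)·log₂(1/16) + (1/8)·log₂(1/8) + (1/16)·log₂(1/16) + (1/16)·log₂(1/16) + (1/2)·log₂(1/2) + (1/16)·log₂(1/16)]
  = 0.3750 + 0.2500 + 0.3750 + 0.2500 + 0.2500 + 0.5000 + 0.2500
  = 2.2500 bits

I(S;T) = H(S) + H(T) - H(S,T)
  = 1.4197 + 1.2988 - 2.2500
  = 0.4685 bits

min(H(S), H(T)) = min(1.4197, 1.2988) = 1.2988 bits
Since 0.4685 ≤ 1.2988, the bound is satisfied ✓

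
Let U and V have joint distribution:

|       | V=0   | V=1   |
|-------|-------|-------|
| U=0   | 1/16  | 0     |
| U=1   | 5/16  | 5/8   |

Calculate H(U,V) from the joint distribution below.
H(U,V) = -Σ P(U,V) log₂ P(U,V), summed over the non-zero cells:
H(U,V) = -[(1/16)·log₂(1/16) + (5/16)·log₂(5/16) + (5/8)·log₂(5/8)]
  = 0.2500 + 0.5244 + 0.4238
  = 1.1982 bits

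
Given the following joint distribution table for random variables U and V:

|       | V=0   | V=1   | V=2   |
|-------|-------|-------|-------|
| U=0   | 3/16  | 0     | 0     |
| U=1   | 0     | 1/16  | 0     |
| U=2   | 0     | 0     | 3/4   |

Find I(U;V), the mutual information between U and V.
Marginal P(U) (row sums):
  P(U=0) = 3/16 + 0 + 0 = 3/16
  P(U=1) = 0 + 1/16 + 0 = 1/16
  P(U=2) = 0 + 0 + 3/4 = 3/4
Marginal P(V) (column sums):
  P(V=0) = 3/16 + 0 + 0 = 3/16
  P(V=1) = 0 + 1/16 + 0 = 1/16
  P(V=2) = 0 + 0 + 3/4 = 3/4

H(U) = -[(3/16)·log₂(3/16) + (1/16)·log₂(1/16) + (3/4)·log₂(3/4)]
  = 0.4528 + 0.2500 + 0.3113
  = 1.0141 bits
H(V) = -[(3/16)·log₂(3/16) + (1/16)·log₂(1/16) + (3/4)·log₂(3/4)]
  = 0.4528 + 0.2500 + 0.3113
  = 1.0141 bits
H(U,V) = -[(3/16)·log₂(3/16) + (1/16)·log₂(1/16) + (3/4)·log₂(3/4)]
  = 0.4528 + 0.2500 + 0.3113
  = 1.0141 bits

I(U;V) = H(U) + H(V) - H(U,V)
  = 1.0141 + 1.0141 - 1.0141
  = 1.0141 bits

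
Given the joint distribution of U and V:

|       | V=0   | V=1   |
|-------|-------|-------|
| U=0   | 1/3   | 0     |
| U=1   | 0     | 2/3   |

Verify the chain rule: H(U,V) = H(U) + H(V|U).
Left side:
H(U,V) = -[(1/3)·log₂(1/3) + (2/3)·log₂(2/3)]
  = 0.5283 + 0.3900
  = 0.9183 bits

Right side:
Marginal P(U) (row sums):
  P(U=0) = 1/3 + 0 = 1/3
  P(U=1) = 0 + 2/3 = 2/3
H(U) = -[(1/3)·log₂(1/3) + (2/3)·log₂(2/3)]
  = 0.5283 + 0.3900
  = 0.9183 bits
H(V|U) = -Σ P(U,V)·log₂ P(V|U), where P(V|U) = P(U,V) / P(U)
  (cells with P(U,V) = 0 contribute 0)
  (U=0,V=0): P(V|U) = (1/3)/(1/3) = 1;  -(1/3)·log₂(1) = 0.0000
  (U=1,V=1): P(V|U) = (2/3)/(2/3) = 1;  -(2/3)·log₂(1) = 0.0000
H(V|U) = 0.0000 + 0.0000
  = 0.0000 bits
H(U) + H(V|U) = 0.9183 + 0.0000 = 0.9183 bits

Both sides equal 0.9183 bits, so the chain rule holds ✓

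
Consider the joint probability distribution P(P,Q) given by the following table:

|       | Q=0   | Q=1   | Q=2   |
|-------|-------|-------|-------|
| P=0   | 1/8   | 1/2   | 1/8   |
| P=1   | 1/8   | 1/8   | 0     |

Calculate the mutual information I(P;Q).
Marginal P(P) (row sums):
  P(P=0) = 1/8 + 1/2 + 1/8 = 3/4
  P(P=1) = 1/8 + 1/8 + 0 = 1/4
Marginal P(Q) (column sums):
  P(Q=0) = 1/8 + 1/8 = 1/4
  P(Q=1) = 1/2 + 1/8 = 5/8
  P(Q=2) = 1/8 + 0 = 1/8

H(P) = -[(3/4)·log₂(3/4) + (1/4)·log₂(1/4)]
  = 0.3113 + 0.5000
  = 0.8113 bits
H(Q) = -[(1/4)·log₂(1/4) + (5/8)·log₂(5/8) + (1/8)·log₂(1/8)]
  = 0.5000 + 0.4238 + 0.3750
  = 1.2988 bits
H(P,Q) = -[(1/8)·log₂(1/8) + (1/2)·log₂(1/2) + (1/8)·log₂(1/8) + (1/8)·log₂(1/8) + (1/8)·log₂(1/8)]
  = 0.3750 + 0.5000 + 0.3750 + 0.3750 + 0.3750
  = 2.0000 bits

I(P;Q) = H(P) + H(Q) - H(P,Q)
  = 0.8113 + 1.2988 - 2.0000
  = 0.1101 bits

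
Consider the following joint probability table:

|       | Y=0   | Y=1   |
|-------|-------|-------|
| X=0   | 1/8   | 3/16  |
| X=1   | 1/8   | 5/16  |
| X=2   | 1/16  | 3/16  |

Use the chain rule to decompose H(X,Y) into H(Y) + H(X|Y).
By the chain rule: H(X,Y) = H(Y) + H(X|Y)

Marginal P(Y) (column sums):
  P(Y=0) = 1/8 + 1/8 + 1/16 = 5/16
  P(Y=1) = 3/16 + 5/16 + 3/16 = 11/16
H(Y) = -[(5/16)·log₂(5/16) + (11/16)·log₂(11/16)]
  = 0.5244 + 0.3716
  = 0.8960 bits
H(X|Y) = -Σ P(X,Y)·log₂ P(X|Y), where P(X|Y) = P(X,Y) / P(Y)
  (X=0,Y=0): P(X|Y) = (1/8)/(5/16) = 2/5;  -(1/8)·log₂(2/5) = 0.1652
  (X=0,Y=1): P(X|Y) = (3/16)/(11/16) = 3/11;  -(3/16)·log₂(3/11) = 0.3515
  (X=1,Y=0): P(X|Y) = (1/8)/(5/16) = 2/5;  -(1/8)·log₂(2/5) = 0.1652
  (X=1,Y=1): P(X|Y) = (5/16)/(11/16) = 5/11;  -(5/16)·log₂(5/11) = 0.3555
  (X=2,Y=0): P(X|Y) = (1/16)/(5/16) = 1/5;  -(1/16)·log₂(1/5) = 0.1451
  (X=2,Y=1): P(X|Y) = (3/16)/(11/16) = 3/11;  -(3/16)·log₂(3/11) = 0.3515
H(X|Y) = 0.1652 + 0.3515 + 0.1652 + 0.3555 + 0.1451 + 0.3515
  = 1.5340 bits

H(X,Y) = H(Y) + H(X|Y) = 0.8960 + 1.5340 = 2.4300 bits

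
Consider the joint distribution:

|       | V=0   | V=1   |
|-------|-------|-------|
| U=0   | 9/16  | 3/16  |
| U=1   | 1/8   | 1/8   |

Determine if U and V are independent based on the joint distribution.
Marginal P(U) (row sums):
  P(U=0) = 9/16 + 3/16 = 3/4
  P(U=1) = 1/8 + 1/8 = 1/4
Marginal P(V) (column sums):
  P(V=0) = 9/16 + 1/8 = 11/16
  P(V=1) = 3/16 + 1/8 = 5/16

U and V are independent iff P(U=i,V=j) = P(U=i)·P(V=j) for every cell.
  P(U=0)·P(V=0) = 3/4 × 11/16 = 33/64, but P(U=0,V=0) = 9/16 ✗

No, U and V are not independent. Quantitatively, I(U;V) > 0:

H(U) = -[(3/4)·log₂(3/4) + (1/4)·log₂(1/4)]
  = 0.3113 + 0.5000
  = 0.8113 bits
H(V) = -[(11/16)·log₂(11/16) + (5/16)·log₂(5/16)]
  = 0.3716 + 0.5244
  = 0.8960 bits
H(U,V) = -[(9/16)·log₂(9/16) + (3/16)·log₂(3/16) + (1/8)·log₂(1/8) + (1/8)·log₂(1/8)]
  = 0.4669 + 0.4528 + 0.3750 + 0.3750
  = 1.6697 bits
I(U;V) = H(U) + H(V) - H(U,V) = 0.8113 + 0.8960 - 1.6697 = 0.0376 bits > 0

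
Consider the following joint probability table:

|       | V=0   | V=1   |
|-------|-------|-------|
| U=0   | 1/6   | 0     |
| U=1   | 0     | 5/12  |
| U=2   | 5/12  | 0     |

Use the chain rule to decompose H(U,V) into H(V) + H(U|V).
By the chain rule: H(U,V) = H(V) + H(U|V)

Marginal P(V) (column sums):
  P(V=0) = 1/6 + 0 + 5/12 = 7/12
  P(V=1) = 0 + 5/12 + 0 = 5/12
H(V) = -[(7/12)·log₂(7/12) + (5/12)·log₂(5/12)]
  = 0.4536 + 0.5263
  = 0.9799 bits
H(U|V) = -Σ P(U,V)·log₂ P(U|V), where P(U|V) = P(U,V) / P(V)
  (cells with P(U,V) = 0 contribute 0)
  (U=0,V=0): P(U|V) = (1/6)/(7/12) = 2/7;  -(1/6)·log₂(2/7) = 0.3012
  (U=1,V=1): P(U|V) = (5/12)/(5/12) = 1;  -(5/12)·log₂(1) = 0.0000
  (U=2,V=0): P(U|V) = (5/12)/(7/12) = 5/7;  -(5/12)·log₂(5/7) = 0.2023
H(U|V) = 0.3012 + 0.0000 + 0.2023
  = 0.5035 bits

H(U,V) = H(V) + H(U|V) = 0.9799 + 0.5035 = 1.4834 bits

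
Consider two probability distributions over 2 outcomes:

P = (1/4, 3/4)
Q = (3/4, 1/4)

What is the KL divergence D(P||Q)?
D(P||Q) = Σ P(i) log₂(P(i)/Q(i))
  i=0: (1/4) × log₂((1/4)/(3/4)) = (1/4) × log₂(1/3) = -0.3962
  i=1: (3/4) × log₂((3/4)/(1/4)) = (3/4) × log₂(3) = 1.1887
D(P||Q) = -0.3962 + 1.1887
  = 0.7925 bits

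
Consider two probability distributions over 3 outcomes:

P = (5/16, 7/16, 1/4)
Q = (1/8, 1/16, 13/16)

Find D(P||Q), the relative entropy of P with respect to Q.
D(P||Q) = Σ P(i) log₂(P(i)/Q(i))
  i=0: (5/16) × log₂((5/16)/(1/8)) = (5/16) × log₂(5/2) = 0.4131
  i=1: (7/16) × log₂((7/16)/(1/16)) = (7/16) × log₂(7) = 1.2282
  i=2: (1/4) × log₂((1/4)/(13/16)) = (1/4) × log₂(4/13) = -0.4251
D(P||Q) = 0.4131 + 1.2282 - 0.4251
  = 1.2162 bits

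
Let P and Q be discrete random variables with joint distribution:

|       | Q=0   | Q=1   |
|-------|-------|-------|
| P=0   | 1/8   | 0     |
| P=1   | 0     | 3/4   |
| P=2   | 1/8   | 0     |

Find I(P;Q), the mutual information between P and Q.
Marginal P(P) (row sums):
  P(P=0) = 1/8 + 0 = 1/8
  P(P=1) = 0 + 3/4 = 3/4
  P(P=2) = 1/8 + 0 = 1/8
Marginal P(Q) (column sums):
  P(Q=0) = 1/8 + 0 + 1/8 = 1/4
  P(Q=1) = 0 + 3/4 + 0 = 3/4

H(P) = -[(1/8)·log₂(1/8) + (3/4)·log₂(3/4) + (1/8)·log₂(1/8)]
  = 0.3750 + 0.3113 + 0.3750
  = 1.0613 bits
H(Q) = -[(1/4)·log₂(1/4) + (3/4)·log₂(3/4)]
  = 0.5000 + 0.3113
  = 0.8113 bits
H(P,Q) = -[(1/8)·log₂(1/8) + (3/4)·log₂(3/4) + (1/8)·log₂(1/8)]
  = 0.3750 + 0.3113 + 0.3750
  = 1.0613 bits

I(P;Q) = H(P) + H(Q) - H(P,Q)
  = 1.0613 + 0.8113 - 1.0613
  = 0.8113 bits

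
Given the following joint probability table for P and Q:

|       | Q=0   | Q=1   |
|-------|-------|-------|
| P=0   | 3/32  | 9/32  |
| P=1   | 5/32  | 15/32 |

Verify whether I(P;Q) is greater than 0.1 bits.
Marginal P(P) (row sums):
  P(P=0) = 3/32 + 9/32 = 3/8
  P(P=1) = 5/32 + 15/32 = 5/8
Marginal P(Q) (column sums):
  P(Q=0) = 3/32 + 5/32 = 1/4
  P(Q=1) = 9/32 + 15/32 = 3/4

H(P) = -[(3/8)·log₂(3/8) + (5/8)·log₂(5/8)]
  = 0.5306 + 0.4238
  = 0.9544 bits
H(Q) = -[(1/4)·log₂(1/4) + (3/4)·log₂(3/4)]
  = 0.5000 + 0.3113
  = 0.8113 bits
H(P,Q) = -[(3/32)·log₂(3/32) + (9/32)·log₂(9/32) + (5/32)·log₂(5/32) + (15/32)·log₂(15/32)]
  = 0.3202 + 0.5147 + 0.4184 + 0.5124
  = 1.7657 bits

I(P;Q) = H(P) + H(Q) - H(P,Q)
  = 0.9544 + 0.8113 - 1.7657
  = 0.0000 bits

No. I(P;Q) = 0.0000 bits, which is ≤ 0.1 bits.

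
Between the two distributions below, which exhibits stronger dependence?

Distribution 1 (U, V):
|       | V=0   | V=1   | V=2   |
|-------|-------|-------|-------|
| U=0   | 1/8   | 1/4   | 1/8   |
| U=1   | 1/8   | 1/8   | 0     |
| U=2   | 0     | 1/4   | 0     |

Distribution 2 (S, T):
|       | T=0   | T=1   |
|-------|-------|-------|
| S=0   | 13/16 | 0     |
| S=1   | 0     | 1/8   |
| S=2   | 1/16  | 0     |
Distribution 1 (U, V):
Marginal P(U) (row sums):
  P(U=0) = 1/8 + 1/4 + 1/8 = 1/2
  P(U=1) = 1/8 + 1/8 + 0 = 1/4
  P(U=2) = 0 + 1/4 + 0 = 1/4
Marginal P(V) (column sums):
  P(V=0) = 1/8 + 1/8 + 0 = 1/4
  P(V=1) = 1/4 + 1/8 + 1/4 = 5/8
  P(V=2) = 1/8 + 0 + 0 = 1/8

H(U) = -[(1/2)·log₂(1/2) + (1/4)·log₂(1/4) + (1/4)·log₂(1/4)]
  = 0.5000 + 0.5000 + 0.5000
  = 1.5000 bits
H(V) = -[(1/4)·log₂(1/4) + (5/8)·log₂(5/8) + (1/8)·log₂(1/8)]
  = 0.5000 + 0.4238 + 0.3750
  = 1.2988 bits
H(U,V) = -[(1/8)·log₂(1/8) + (1/4)·log₂(1/4) + (1/8)·log₂(1/8) + (1/8)·log₂(1/8) + (1/8)·log₂(1/8) + (1/4)·log₂(1/4)]
  = 0.3750 + 0.5000 + 0.3750 + 0.3750 + 0.3750 + 0.5000
  = 2.5000 bits

I(U;V) = H(U) + H(V) - H(U,V)
  = 1.5000 + 1.2988 - 2.5000
  = 0.2988 bits

Distribution 2 (S, T):
Marginal P(S) (row sums):
  P(S=0) = 13/16 + 0 = 13/16
  P(S=1) = 0 + 1/8 = 1/8
  P(S=2) = 1/16 + 0 = 1/16
Marginal P(T) (column sums):
  P(T=0) = 13/16 + 0 + 1/16 = 7/8
  P(T=1) = 0 + 1/8 + 0 = 1/8

H(S) = -[(13/16)·log₂(13/16) + (1/8)·log₂(1/8) + (1/16)·log₂(1/16)]
  = 0.2434 + 0.3750 + 0.2500
  = 0.8684 bits
H(T) = -[(7/8)·log₂(7/8) + (1/8)·log₂(1/8)]
  = 0.1686 + 0.3750
  = 0.5436 bits
H(S,T) = -[(13/16)·log₂(13/16) + (1/8)·log₂(1/8) + (1/16)·log₂(1/16)]
  = 0.2434 + 0.3750 + 0.2500
  = 0.8684 bits

I(S;T) = H(S) + H(T) - H(S,T)
  = 0.8684 + 0.5436 - 0.8684
  = 0.5436 bits

I(S;T) = 0.5436 bits > I(U;V) = 0.2988 bits, so (S, T) has the higher mutual information (stronger dependence).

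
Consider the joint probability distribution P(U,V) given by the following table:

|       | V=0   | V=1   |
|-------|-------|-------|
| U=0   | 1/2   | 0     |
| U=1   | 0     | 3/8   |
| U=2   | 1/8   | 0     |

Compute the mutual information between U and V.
Marginal P(U) (row sums):
  P(U=0) = 1/2 + 0 = 1/2
  P(U=1) = 0 + 3/8 = 3/8
  P(U=2) = 1/8 + 0 = 1/8
Marginal P(V) (column sums):
  P(V=0) = 1/2 + 0 + 1/8 = 5/8
  P(V=1) = 0 + 3/8 + 0 = 3/8

H(U) = -[(1/2)·log₂(1/2) + (3/8)·log₂(3/8) + (1/8)·log₂(1/8)]
  = 0.5000 + 0.5306 + 0.3750
  = 1.4056 bits
H(V) = -[(5/8)·log₂(5/8) + (3/8)·log₂(3/8)]
  = 0.4238 + 0.5306
  = 0.9544 bits
H(U,V) = -[(1/2)·log₂(1/2) + (3/8)·log₂(3/8) + (1/8)·log₂(1/8)]
  = 0.5000 + 0.5306 + 0.3750
  = 1.4056 bits

I(U;V) = H(U) + H(V) - H(U,V)
  = 1.4056 + 0.9544 - 1.4056
  = 0.9544 bits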